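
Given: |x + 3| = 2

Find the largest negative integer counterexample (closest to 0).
Testing negative integers from -1 downward:
x = -1: LHS = |(-1) + 3| = |2| = 2; 2 = 2 — holds
x = -2: LHS = |(-2) + 3| = |1| = 1; 1 = 2 — FAILS  ← closest negative counterexample to 0

Answer: x = -2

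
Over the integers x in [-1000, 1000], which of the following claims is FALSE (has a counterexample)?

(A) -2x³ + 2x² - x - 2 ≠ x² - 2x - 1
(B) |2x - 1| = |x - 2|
(A) Track d = LHS − RHS over the integers in [-1000, 1000]. Equality would need d = 0, but d changes sign only between consecutive integers, jumping over 0:
x = -1: LHS = -2·(-1)³ + 2·(-1)² - (-1) - 2 = 3, RHS = (-1)² - 2·(-1) - 1 = 2; 3 ≠ 2 — holds  (d = 1)
x = 0: LHS = -2·0³ + 2·0² - 0 - 2 = -2, RHS = 0² - 2·0 - 1 = -1; -2 ≠ -1 — holds  (d = -1)
Away from these crossings d keeps a constant sign, and checking every integer in [-1000, 1000] confirms d ≠ 0 throughout. Hence the two sides are never equal, so the relation holds for every integer in [-1000, 1000].

(B) x = 0: LHS = |2·0 - 1| = |-1| = 1, RHS = |0 - 2| = |-2| = 2; 1 = 2 — FAILS

Only (B) has a counterexample.

Answer: B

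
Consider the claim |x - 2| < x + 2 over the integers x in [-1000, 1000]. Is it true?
The claim fails at x = 0:
x = 0: LHS = |0 - 2| = |-2| = 2, RHS = 0 + 2 = 2; 2 < 2 — FAILS

Because a single integer refutes it, the statement is false.

Answer: False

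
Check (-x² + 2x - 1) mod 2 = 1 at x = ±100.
x = 100: LHS = (-100² + 2·100 - 1) mod 2 = (-9801) mod 2 = 1; 1 = 1 — holds
x = -100: LHS = (-(-100)² + 2·(-100) - 1) mod 2 = (-10201) mod 2 = 1; 1 = 1 — holds

Answer: Yes, holds for both x = 100 and x = -100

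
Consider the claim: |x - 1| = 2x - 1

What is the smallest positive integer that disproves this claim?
Testing positive integers:
x = 1: LHS = |1 - 1| = |0| = 0, RHS = 2·1 - 1 = 1; 0 = 1 — FAILS  ← smallest positive counterexample

Answer: x = 1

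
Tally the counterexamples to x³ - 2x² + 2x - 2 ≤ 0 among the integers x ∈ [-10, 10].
Counterexamples in [-10, 10]: {2, 3, 4, 5, 6, 7, 8, 9, 10}.

Counting them gives 9 values.

Answer: 9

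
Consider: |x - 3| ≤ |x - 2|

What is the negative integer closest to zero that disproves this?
Testing negative integers from -1 downward:
x = -1: LHS = |(-1) - 3| = |-4| = 4, RHS = |(-1) - 2| = |-3| = 3; 4 ≤ 3 — FAILS  ← closest negative counterexample to 0

Answer: x = -1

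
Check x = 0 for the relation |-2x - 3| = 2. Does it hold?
x = 0: LHS = |-2·0 - 3| = |-3| = 3; 3 = 2 — FAILS

The relation fails at x = 0, so x = 0 is a counterexample.

Answer: No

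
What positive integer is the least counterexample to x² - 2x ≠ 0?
Testing positive integers:
x = 1: LHS = 1² - 2·1 = -1; -1 ≠ 0 — holds
x = 2: LHS = 2² - 2·2 = 0; 0 ≠ 0 — FAILS  ← smallest positive counterexample

Answer: x = 2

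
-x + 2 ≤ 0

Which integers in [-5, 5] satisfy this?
Holds for: {2, 3, 4, 5}
Fails for: {-5, -4, -3, -2, -1, 0, 1}

Answer: {2, 3, 4, 5}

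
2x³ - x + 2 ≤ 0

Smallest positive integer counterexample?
Testing positive integers:
x = 1: LHS = 2·1³ - 1 + 2 = 3; 3 ≤ 0 — FAILS  ← smallest positive counterexample

Answer: x = 1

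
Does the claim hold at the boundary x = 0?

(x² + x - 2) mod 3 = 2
x = 0: LHS = (0² + 0 - 2) mod 3 = (-2) mod 3 = 1; 1 = 2 — FAILS

The relation fails at x = 0, so x = 0 is a counterexample.

Answer: No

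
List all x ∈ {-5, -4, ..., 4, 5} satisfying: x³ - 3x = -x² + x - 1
Track d = LHS − RHS over the integers in [-5, 5]. Equality would need d = 0, but d changes sign only between consecutive integers, jumping over 0:
x = -3: LHS = (-3)³ - 3·(-3) = -18, RHS = -(-3)² + (-3) - 1 = -13; -18 = -13 — FAILS  (d = -5)
x = -2: LHS = (-2)³ - 3·(-2) = -2, RHS = -(-2)² + (-2) - 1 = -7; -2 = -7 — FAILS  (d = 5)
x = 0: LHS = 0³ - 3·0 = 0, RHS = -0² + 0 - 1 = -1; 0 = -1 — FAILS  (d = 1)
x = 1: LHS = 1³ - 3·1 = -2, RHS = -1² + 1 - 1 = -1; -2 = -1 — FAILS  (d = -1)
x = 1: LHS = 1³ - 3·1 = -2, RHS = -1² + 1 - 1 = -1; -2 = -1 — FAILS  (d = -1)
x = 2: LHS = 2³ - 3·2 = 2, RHS = -2² + 2 - 1 = -3; 2 = -3 — FAILS  (d = 5)
Away from these crossings d keeps a constant sign, and checking every integer in [-5, 5] confirms d ≠ 0 throughout. Hence the two sides are never equal, so the claimed relation (=) fails for every integer in [-5, 5].

Answer: None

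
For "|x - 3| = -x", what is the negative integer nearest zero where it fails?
Testing negative integers from -1 downward:
x = -1: LHS = |(-1) - 3| = |-4| = 4, RHS = -(-1) = 1; 4 = 1 — FAILS  ← closest negative counterexample to 0

Answer: x = -1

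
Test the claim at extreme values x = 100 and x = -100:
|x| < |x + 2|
x = 100: LHS = |100| = 100, RHS = |100 + 2| = |102| = 102; 100 < 102 — holds
x = -100: LHS = |-100| = 100, RHS = |(-100) + 2| = |-98| = 98; 100 < 98 — FAILS

Answer: Partially: holds for x = 100, fails for x = -100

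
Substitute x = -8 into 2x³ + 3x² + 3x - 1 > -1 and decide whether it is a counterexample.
Substitute x = -8 into the relation:
x = -8: LHS = 2·(-8)³ + 3·(-8)² + 3·(-8) - 1 = -857; -857 > -1 — FAILS

Since the claim fails at x = -8, this value is a counterexample.

Answer: Yes, x = -8 is a counterexample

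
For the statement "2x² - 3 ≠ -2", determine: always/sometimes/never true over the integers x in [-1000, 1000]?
Track d = LHS − RHS over the integers in [-1000, 1000]. Equality would need d = 0, but d changes sign only between consecutive integers, jumping over 0:
x = -1: LHS = 2·(-1)² - 3 = -1; -1 ≠ -2 — holds  (d = 1)
x = 0: LHS = 2·0² - 3 = -3; -3 ≠ -2 — holds  (d = -1)
x = 0: LHS = 2·0² - 3 = -3; -3 ≠ -2 — holds  (d = -1)
x = 1: LHS = 2·1² - 3 = -1; -1 ≠ -2 — holds  (d = 1)
Away from these crossings d keeps a constant sign, and checking every integer in [-1000, 1000] confirms d ≠ 0 throughout. Hence the two sides are never equal, so the relation holds for every integer in [-1000, 1000].

No counterexample exists.

Answer: Always true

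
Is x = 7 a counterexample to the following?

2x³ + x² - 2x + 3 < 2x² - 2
Substitute x = 7 into the relation:
x = 7: LHS = 2·7³ + 7² - 2·7 + 3 = 724, RHS = 2·7² - 2 = 96; 724 < 96 — FAILS

Since the claim fails at x = 7, this value is a counterexample.

Answer: Yes, x = 7 is a counterexample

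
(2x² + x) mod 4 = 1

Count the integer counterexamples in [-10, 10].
Counterexamples in [-10, 10]: {-10, -8, -7, -6, -4, -3, -2, 0, 1, 2, 4, 5, 6, 8, 9, 10}.

Counting them gives 16 values.

Answer: 16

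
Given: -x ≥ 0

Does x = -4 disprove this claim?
Substitute x = -4 into the relation:
x = -4: LHS = -(-4) = 4; 4 ≥ 0 — holds

The claim holds here, so x = -4 is not a counterexample. (A counterexample exists elsewhere, e.g. x = 1.)

Answer: No, x = -4 is not a counterexample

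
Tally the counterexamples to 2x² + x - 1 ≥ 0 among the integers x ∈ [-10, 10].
Counterexamples in [-10, 10]: {0}.

Counting them gives 1 values.

Answer: 1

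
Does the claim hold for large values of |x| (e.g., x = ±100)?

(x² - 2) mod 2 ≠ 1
x = 100: LHS = (100² - 2) mod 2 = 9998 mod 2 = 0; 0 ≠ 1 — holds
x = -100: LHS = ((-100)² - 2) mod 2 = 9998 mod 2 = 0; 0 ≠ 1 — holds

Answer: Yes, holds for both x = 100 and x = -100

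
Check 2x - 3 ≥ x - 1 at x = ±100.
x = 100: LHS = 2·100 - 3 = 197, RHS = 100 - 1 = 99; 197 ≥ 99 — holds
x = -100: LHS = 2·(-100) - 3 = -203, RHS = (-100) - 1 = -101; -203 ≥ -101 — FAILS

Answer: Partially: holds for x = 100, fails for x = -100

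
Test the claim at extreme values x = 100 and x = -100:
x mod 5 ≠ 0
x = 100: LHS = 100 mod 5 = 0; 0 ≠ 0 — FAILS
x = -100: LHS = (-100) mod 5 = 0; 0 ≠ 0 — FAILS

Answer: No, fails for both x = 100 and x = -100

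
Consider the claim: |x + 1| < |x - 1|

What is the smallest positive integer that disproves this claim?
Testing positive integers:
x = 1: LHS = |1 + 1| = |2| = 2, RHS = |1 - 1| = |0| = 0; 2 < 0 — FAILS  ← smallest positive counterexample

Answer: x = 1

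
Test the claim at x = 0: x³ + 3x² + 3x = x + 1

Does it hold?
x = 0: LHS = 0³ + 3·0² + 3·0 = 0, RHS = 0 + 1 = 1; 0 = 1 — FAILS

The relation fails at x = 0, so x = 0 is a counterexample.

Answer: No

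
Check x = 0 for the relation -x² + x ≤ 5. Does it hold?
x = 0: LHS = -0² + 0 = 0; 0 ≤ 5 — holds

The relation is satisfied at x = 0.

Answer: Yes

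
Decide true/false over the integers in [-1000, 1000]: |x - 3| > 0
The claim fails at x = 3:
x = 3: LHS = |3 - 3| = |0| = 0; 0 > 0 — FAILS

Because a single integer refutes it, the statement is false.

Answer: False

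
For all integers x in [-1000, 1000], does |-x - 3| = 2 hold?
The claim fails at x = 0:
x = 0: LHS = |-0 - 3| = |-3| = 3; 3 = 2 — FAILS

Because a single integer refutes it, the statement is false.

Answer: False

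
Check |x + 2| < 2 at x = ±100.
x = 100: LHS = |100 + 2| = |102| = 102; 102 < 2 — FAILS
x = -100: LHS = |(-100) + 2| = |-98| = 98; 98 < 2 — FAILS

Answer: No, fails for both x = 100 and x = -100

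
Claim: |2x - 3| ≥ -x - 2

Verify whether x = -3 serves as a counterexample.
Substitute x = -3 into the relation:
x = -3: LHS = |2·(-3) - 3| = |-9| = 9, RHS = -(-3) - 2 = 1; 9 ≥ 1 — holds

The relation holds at x = -3, so it is not a counterexample.

Answer: No, x = -3 is not a counterexample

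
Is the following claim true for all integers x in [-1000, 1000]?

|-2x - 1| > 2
The claim fails at x = 0:
x = 0: LHS = |-2·0 - 1| = |-1| = 1; 1 > 2 — FAILS

Because a single integer refutes it, the statement is false.

Answer: False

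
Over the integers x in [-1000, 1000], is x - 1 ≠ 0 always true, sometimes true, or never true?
Holds at x = 0: LHS = 0 - 1 = -1; -1 ≠ 0 — holds
Fails at x = 1: LHS = 1 - 1 = 0; 0 ≠ 0 — FAILS
It is satisfied by some integers in the range but not all.

Answer: Sometimes true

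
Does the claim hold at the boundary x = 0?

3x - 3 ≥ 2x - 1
x = 0: LHS = 3·0 - 3 = -3, RHS = 2·0 - 1 = -1; -3 ≥ -1 — FAILS

The relation fails at x = 0, so x = 0 is a counterexample.

Answer: No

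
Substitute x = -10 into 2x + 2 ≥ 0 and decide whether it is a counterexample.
Substitute x = -10 into the relation:
x = -10: LHS = 2·(-10) + 2 = -18; -18 ≥ 0 — FAILS

Since the claim fails at x = -10, this value is a counterexample.

Answer: Yes, x = -10 is a counterexample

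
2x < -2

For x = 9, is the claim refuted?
Substitute x = 9 into the relation:
x = 9: LHS = 2·9 = 18; 18 < -2 — FAILS

Since the claim fails at x = 9, this value is a counterexample.

Answer: Yes, x = 9 is a counterexample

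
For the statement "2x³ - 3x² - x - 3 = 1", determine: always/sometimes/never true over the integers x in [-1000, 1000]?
Track d = LHS − RHS over the integers in [-1000, 1000]. Equality would need d = 0, but d changes sign only between consecutive integers, jumping over 0:
x = 2: LHS = 2·2³ - 3·2² - 2 - 3 = -1; -1 = 1 — FAILS  (d = -2)
x = 3: LHS = 2·3³ - 3·3² - 3 - 3 = 21; 21 = 1 — FAILS  (d = 20)
Away from these crossings d keeps a constant sign, and checking every integer in [-1000, 1000] confirms d ≠ 0 throughout. Hence the two sides are never equal, so the claimed relation (=) fails for every integer in [-1000, 1000].

No integer in the range satisfies it.

Answer: Never true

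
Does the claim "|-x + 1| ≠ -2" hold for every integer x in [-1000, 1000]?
An absolute value is never negative, so the left side is ≥ 0 for every x, while the right side is -2. Tightest case in [-1000, 1000] is x = 1:
x = 1: LHS = |-1 + 1| = |0| = 0; 0 ≠ -2 — holds
Hence LHS − RHS is never 0, i.e. the two sides are never equal, so the relation holds for every integer in [-1000, 1000].

No counterexample exists.

Answer: True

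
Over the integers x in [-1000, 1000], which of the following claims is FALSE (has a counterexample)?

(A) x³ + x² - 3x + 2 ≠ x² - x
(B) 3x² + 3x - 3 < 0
(A) Track d = LHS − RHS over the integers in [-1000, 1000]. Equality would need d = 0, but d changes sign only between consecutive integers, jumping over 0:
x = -2: LHS = (-2)³ + (-2)² - 3·(-2) + 2 = 4, RHS = (-2)² - (-2) = 6; 4 ≠ 6 — holds  (d = -2)
x = -1: LHS = (-1)³ + (-1)² - 3·(-1) + 2 = 5, RHS = (-1)² - (-1) = 2; 5 ≠ 2 — holds  (d = 3)
Away from these crossings d keeps a constant sign, and checking every integer in [-1000, 1000] confirms d ≠ 0 throughout. Hence the two sides are never equal, so the relation holds for every integer in [-1000, 1000].

(B) x = 1: LHS = 3·1² + 3·1 - 3 = 3; 3 < 0 — FAILS

Only (B) has a counterexample.

Answer: B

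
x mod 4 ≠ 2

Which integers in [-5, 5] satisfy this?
Holds for: {-5, -4, -3, -1, 0, 1, 3, 4, 5}
Fails for: {-2, 2}

Answer: {-5, -4, -3, -1, 0, 1, 3, 4, 5}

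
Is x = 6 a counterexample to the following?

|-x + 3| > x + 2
Substitute x = 6 into the relation:
x = 6: LHS = |-6 + 3| = |-3| = 3, RHS = 6 + 2 = 8; 3 > 8 — FAILS

Since the claim fails at x = 6, this value is a counterexample.

Answer: Yes, x = 6 is a counterexample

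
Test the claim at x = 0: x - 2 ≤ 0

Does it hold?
x = 0: LHS = 0 - 2 = -2; -2 ≤ 0 — holds

The relation is satisfied at x = 0.

Answer: Yes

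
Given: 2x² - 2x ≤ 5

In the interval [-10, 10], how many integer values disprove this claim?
Counterexamples in [-10, 10]: {-10, -9, -8, -7, -6, -5, -4, -3, -2, 3, 4, 5, 6, 7, 8, 9, 10}.

Counting them gives 17 values.

Answer: 17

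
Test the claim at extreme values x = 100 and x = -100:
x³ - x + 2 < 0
x = 100: LHS = 100³ - 100 + 2 = 999902; 999902 < 0 — FAILS
x = -100: LHS = (-100)³ - (-100) + 2 = -999898; -999898 < 0 — holds

Answer: Partially: fails for x = 100, holds for x = -100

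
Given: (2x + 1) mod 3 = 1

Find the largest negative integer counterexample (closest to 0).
Testing negative integers from -1 downward:
x = -1: LHS = (2·(-1) + 1) mod 3 = (-1) mod 3 = 2; 2 = 1 — FAILS  ← closest negative counterexample to 0

Answer: x = -1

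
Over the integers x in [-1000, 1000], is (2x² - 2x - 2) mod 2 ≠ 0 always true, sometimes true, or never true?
For a polynomial with integer coefficients, its value mod 2 depends only on x mod 2, so it suffices to check one representative of each residue class, x = 0, 1:
x = 0: LHS = (2·0² - 2·0 - 2) mod 2 = (-2) mod 2 = 0; 0 ≠ 0 — FAILS
x = 1: LHS = (2·1² - 2·1 - 2) mod 2 = (-2) mod 2 = 0; 0 ≠ 0 — FAILS
The relation fails in every residue class, so the claimed relation (≠) fails for every integer in [-1000, 1000].

No integer in the range satisfies it.

Answer: Never true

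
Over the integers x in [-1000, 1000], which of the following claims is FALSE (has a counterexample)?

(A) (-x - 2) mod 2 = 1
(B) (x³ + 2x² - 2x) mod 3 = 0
(A) x = 0: LHS = (-0 - 2) mod 2 = (-2) mod 2 = 0; 0 = 1 — FAILS
(B) x = 1: LHS = (1³ + 2·1² - 2·1) mod 3 = 1 mod 3 = 1; 1 = 0 — FAILS

Answer: Both A and B are false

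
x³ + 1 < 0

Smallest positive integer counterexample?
Testing positive integers:
x = 1: LHS = 1³ + 1 = 2; 2 < 0 — FAILS  ← smallest positive counterexample

Answer: x = 1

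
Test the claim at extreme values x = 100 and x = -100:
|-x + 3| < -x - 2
x = 100: LHS = |-100 + 3| = |-97| = 97, RHS = -100 - 2 = -102; 97 < -102 — FAILS
x = -100: LHS = |-(-100) + 3| = |103| = 103, RHS = -(-100) - 2 = 98; 103 < 98 — FAILS

Answer: No, fails for both x = 100 and x = -100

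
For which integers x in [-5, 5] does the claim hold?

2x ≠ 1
Track d = LHS − RHS over the integers in [-5, 5]. Equality would need d = 0, but d changes sign only between consecutive integers, jumping over 0:
x = 0: LHS = 2·0 = 0; 0 ≠ 1 — holds  (d = -1)
x = 1: LHS = 2·1 = 2; 2 ≠ 1 — holds  (d = 1)
Away from these crossings d keeps a constant sign, and checking every integer in [-5, 5] confirms d ≠ 0 throughout. Hence the two sides are never equal, so the relation holds for every integer in [-5, 5].

Answer: All integers in [-5, 5]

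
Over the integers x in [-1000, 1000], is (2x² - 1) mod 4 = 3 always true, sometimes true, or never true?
Holds at x = 0: LHS = (2·0² - 1) mod 4 = (-1) mod 4 = 3; 3 = 3 — holds
Fails at x = 1: LHS = (2·1² - 1) mod 4 = 1 mod 4 = 1; 1 = 3 — FAILS
It is satisfied by some integers in the range but not all.

Answer: Sometimes true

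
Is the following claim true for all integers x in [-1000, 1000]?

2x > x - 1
The claim fails at x = -1:
x = -1: LHS = 2·(-1) = -2, RHS = (-1) - 1 = -2; -2 > -2 — FAILS

Because a single integer refutes it, the statement is false.

Answer: False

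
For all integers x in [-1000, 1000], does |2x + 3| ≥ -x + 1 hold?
The claim fails at x = -1:
x = -1: LHS = |2·(-1) + 3| = |1| = 1, RHS = -(-1) + 1 = 2; 1 ≥ 2 — FAILS

Because a single integer refutes it, the statement is false.

Answer: False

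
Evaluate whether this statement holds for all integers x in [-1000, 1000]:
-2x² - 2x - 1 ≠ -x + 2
Over all integers in [-1000, 1000], LHS − RHS is always negative; it is closest to 0 at x = 0, where it equals -3:
x = 0: LHS = -2·0² - 2·0 - 1 = -1, RHS = -0 + 2 = 2; -1 ≠ 2 — holds
At the ends of the range:
x = -1000: LHS = -2·(-1000)² - 2·(-1000) - 1 = -1998001, RHS = -(-1000) + 2 = 1002; -1998001 ≠ 1002 — holds
x = 1000: LHS = -2·1000² - 2·1000 - 1 = -2002001, RHS = -1000 + 2 = -998; -2002001 ≠ -998 — holds
Hence LHS − RHS is never 0, i.e. the two sides are never equal, so the relation holds for every integer in [-1000, 1000].

No counterexample exists.

Answer: True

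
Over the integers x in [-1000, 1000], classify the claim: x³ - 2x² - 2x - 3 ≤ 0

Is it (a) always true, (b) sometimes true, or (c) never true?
Holds at x = 0: LHS = 0³ - 2·0² - 2·0 - 3 = -3; -3 ≤ 0 — holds
Fails at x = 4: LHS = 4³ - 2·4² - 2·4 - 3 = 21; 21 ≤ 0 — FAILS
It is satisfied by some integers in the range but not all.

Answer: Sometimes true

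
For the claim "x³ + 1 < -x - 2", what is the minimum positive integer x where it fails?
Testing positive integers:
x = 1: LHS = 1³ + 1 = 2, RHS = -1 - 2 = -3; 2 < -3 — FAILS  ← smallest positive counterexample

Answer: x = 1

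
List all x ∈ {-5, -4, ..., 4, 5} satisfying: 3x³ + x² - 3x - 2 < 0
Holds for: {-5, -4, -3, -2, -1, 0, 1}
Fails for: {2, 3, 4, 5}

Answer: {-5, -4, -3, -2, -1, 0, 1}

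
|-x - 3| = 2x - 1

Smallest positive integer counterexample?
Testing positive integers:
x = 1: LHS = |-1 - 3| = |-4| = 4, RHS = 2·1 - 1 = 1; 4 = 1 — FAILS  ← smallest positive counterexample

Answer: x = 1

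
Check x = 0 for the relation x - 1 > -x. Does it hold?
x = 0: LHS = 0 - 1 = -1, RHS = -0 = 0; -1 > 0 — FAILS

The relation fails at x = 0, so x = 0 is a counterexample.

Answer: No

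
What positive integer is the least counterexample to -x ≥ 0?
Testing positive integers:
x = 1: -1 ≥ 0 — FAILS  ← smallest positive counterexample

Answer: x = 1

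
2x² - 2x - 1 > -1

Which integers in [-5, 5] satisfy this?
Holds for: {-5, -4, -3, -2, -1, 2, 3, 4, 5}
Fails for: {0, 1}

Answer: {-5, -4, -3, -2, -1, 2, 3, 4, 5}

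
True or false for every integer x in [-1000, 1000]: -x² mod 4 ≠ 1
For a polynomial with integer coefficients, its value mod 4 depends only on x mod 4, so it suffices to check one representative of each residue class, x = 0, 1, 2, 3:
x = 0: LHS = (-0²) mod 4 = 0 mod 4 = 0; 0 ≠ 1 — holds
x = 1: LHS = (-1²) mod 4 = (-1) mod 4 = 3; 3 ≠ 1 — holds
x = 2: LHS = (-2²) mod 4 = (-4) mod 4 = 0; 0 ≠ 1 — holds
x = 3: LHS = (-3²) mod 4 = (-9) mod 4 = 3; 3 ≠ 1 — holds
The relation holds in every residue class, so the relation holds for every integer in [-1000, 1000].

No counterexample exists.

Answer: True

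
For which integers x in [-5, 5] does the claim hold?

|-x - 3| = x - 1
Over all integers in [-5, 5], LHS − RHS is always positive; it is smallest at x = 0, where it equals 4:
x = 0: LHS = |-0 - 3| = |-3| = 3, RHS = 0 - 1 = -1; 3 = -1 — FAILS
At the ends of the range:
x = -5: LHS = |-(-5) - 3| = |2| = 2, RHS = (-5) - 1 = -6; 2 = -6 — FAILS
x = 5: LHS = |-5 - 3| = |-8| = 8, RHS = 5 - 1 = 4; 8 = 4 — FAILS
Hence LHS − RHS is never 0, i.e. the two sides are never equal, so the claimed relation (=) fails for every integer in [-5, 5].

Answer: None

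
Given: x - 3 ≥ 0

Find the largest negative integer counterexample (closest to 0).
Testing negative integers from -1 downward:
x = -1: LHS = (-1) - 3 = -4; -4 ≥ 0 — FAILS  ← closest negative counterexample to 0

Answer: x = -1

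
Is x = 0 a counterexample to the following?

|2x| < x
Substitute x = 0 into the relation:
x = 0: LHS = |2·0| = |0| = 0; 0 < 0 — FAILS

Since the claim fails at x = 0, this value is a counterexample.

Answer: Yes, x = 0 is a counterexample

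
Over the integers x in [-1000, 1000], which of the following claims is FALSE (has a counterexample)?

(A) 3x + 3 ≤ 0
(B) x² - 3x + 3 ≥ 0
(A) x = 0: LHS = 3·0 + 3 = 3; 3 ≤ 0 — FAILS

(B) Over all integers in [-1000, 1000], LHS − RHS is smallest at x = 1, where it equals 1:
x = 1: LHS = 1² - 3·1 + 3 = 1; 1 ≥ 0 — holds
At the ends of the range:
x = -1000: LHS = (-1000)² - 3·(-1000) + 3 = 1003003; 1003003 ≥ 0 — holds
x = 1000: LHS = 1000² - 3·1000 + 3 = 997003; 997003 ≥ 0 — holds
Hence LHS − RHS is never negative, i.e. LHS ≥ RHS throughout, so the relation holds for every integer in [-1000, 1000].

Only (A) has a counterexample.

Answer: A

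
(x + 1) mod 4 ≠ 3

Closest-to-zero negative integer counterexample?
Testing negative integers from -1 downward:
x = -1: LHS = ((-1) + 1) mod 4 = 0 mod 4 = 0; 0 ≠ 3 — holds
x = -2: LHS = ((-2) + 1) mod 4 = (-1) mod 4 = 3; 3 ≠ 3 — FAILS  ← closest negative counterexample to 0

Answer: x = -2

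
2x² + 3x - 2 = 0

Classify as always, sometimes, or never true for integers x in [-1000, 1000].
Holds at x = -2: LHS = 2·(-2)² + 3·(-2) - 2 = 0; 0 = 0 — holds
Fails at x = 0: LHS = 2·0² + 3·0 - 2 = -2; -2 = 0 — FAILS
It is satisfied by some integers in the range but not all.

Answer: Sometimes true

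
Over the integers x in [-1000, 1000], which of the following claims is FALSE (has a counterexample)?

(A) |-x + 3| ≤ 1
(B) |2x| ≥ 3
(A) x = 0: LHS = |-0 + 3| = |3| = 3; 3 ≤ 1 — FAILS
(B) x = 0: LHS = |2·0| = |0| = 0; 0 ≥ 3 — FAILS

Answer: Both A and B are false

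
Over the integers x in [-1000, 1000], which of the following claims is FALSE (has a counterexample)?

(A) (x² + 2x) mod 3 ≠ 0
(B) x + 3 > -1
(A) x = 0: LHS = (0² + 2·0) mod 3 = 0 mod 3 = 0; 0 ≠ 0 — FAILS
(B) x = -4: LHS = (-4) + 3 = -1; -1 > -1 — FAILS

Answer: Both A and B are false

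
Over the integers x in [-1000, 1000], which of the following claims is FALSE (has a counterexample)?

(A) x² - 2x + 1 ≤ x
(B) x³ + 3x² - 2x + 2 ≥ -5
(A) x = 0: LHS = 0² - 2·0 + 1 = 1; 1 ≤ 0 — FAILS
(B) x = -4: LHS = (-4)³ + 3·(-4)² - 2·(-4) + 2 = -6; -6 ≥ -5 — FAILS

Answer: Both A and B are false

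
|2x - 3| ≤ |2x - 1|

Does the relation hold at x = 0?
x = 0: LHS = |2·0 - 3| = |-3| = 3, RHS = |2·0 - 1| = |-1| = 1; 3 ≤ 1 — FAILS

The relation fails at x = 0, so x = 0 is a counterexample.

Answer: No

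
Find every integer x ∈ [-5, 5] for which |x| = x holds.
Holds for: {0, 1, 2, 3, 4, 5}
Fails for: {-5, -4, -3, -2, -1}

Answer: {0, 1, 2, 3, 4, 5}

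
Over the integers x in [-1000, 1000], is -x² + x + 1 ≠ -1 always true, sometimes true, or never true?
Holds at x = 0: LHS = -0² + 0 + 1 = 1; 1 ≠ -1 — holds
Fails at x = -1: LHS = -(-1)² + (-1) + 1 = -1; -1 ≠ -1 — FAILS
It is satisfied by some integers in the range but not all.

Answer: Sometimes true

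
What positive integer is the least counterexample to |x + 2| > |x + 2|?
Testing positive integers:
x = 1: LHS = |1 + 2| = |3| = 3, RHS = |1 + 2| = |3| = 3; 3 > 3 — FAILS  ← smallest positive counterexample

Answer: x = 1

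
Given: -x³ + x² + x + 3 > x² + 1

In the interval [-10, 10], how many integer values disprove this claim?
Counterexamples in [-10, 10]: {2, 3, 4, 5, 6, 7, 8, 9, 10}.

Counting them gives 9 values.

Answer: 9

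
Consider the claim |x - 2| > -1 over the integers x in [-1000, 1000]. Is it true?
An absolute value is never negative, so the left side is ≥ 0 for every x, while the right side is -1. Tightest case in [-1000, 1000] is x = 2:
x = 2: LHS = |2 - 2| = |0| = 0; 0 > -1 — holds
Hence LHS − RHS is never zero or negative, i.e. LHS > RHS throughout, so the relation holds for every integer in [-1000, 1000].

No counterexample exists.

Answer: True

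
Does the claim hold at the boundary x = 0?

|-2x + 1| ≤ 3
x = 0: LHS = |-2·0 + 1| = |1| = 1; 1 ≤ 3 — holds

The relation is satisfied at x = 0.

Answer: Yes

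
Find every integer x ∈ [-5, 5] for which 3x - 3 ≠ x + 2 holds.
Track d = LHS − RHS over the integers in [-5, 5]. Equality would need d = 0, but d changes sign only between consecutive integers, jumping over 0:
x = 2: LHS = 3·2 - 3 = 3, RHS = 2 + 2 = 4; 3 ≠ 4 — holds  (d = -1)
x = 3: LHS = 3·3 - 3 = 6, RHS = 3 + 2 = 5; 6 ≠ 5 — holds  (d = 1)
Away from these crossings d keeps a constant sign, and checking every integer in [-5, 5] confirms d ≠ 0 throughout. Hence the two sides are never equal, so the relation holds for every integer in [-5, 5].

Answer: All integers in [-5, 5]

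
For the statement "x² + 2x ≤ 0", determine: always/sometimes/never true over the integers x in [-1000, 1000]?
Holds at x = 0: LHS = 0² + 2·0 = 0; 0 ≤ 0 — holds
Fails at x = 1: LHS = 1² + 2·1 = 3; 3 ≤ 0 — FAILS
It is satisfied by some integers in the range but not all.

Answer: Sometimes true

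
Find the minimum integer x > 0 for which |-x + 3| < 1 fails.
Testing positive integers:
x = 1: LHS = |-1 + 3| = |2| = 2; 2 < 1 — FAILS  ← smallest positive counterexample

Answer: x = 1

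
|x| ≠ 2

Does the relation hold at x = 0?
x = 0: LHS = |0| = 0; 0 ≠ 2 — holds

The relation is satisfied at x = 0.

Answer: Yes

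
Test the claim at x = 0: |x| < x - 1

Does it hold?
x = 0: LHS = |0| = 0, RHS = 0 - 1 = -1; 0 < -1 — FAILS

The relation fails at x = 0, so x = 0 is a counterexample.

Answer: No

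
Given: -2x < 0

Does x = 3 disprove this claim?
Substitute x = 3 into the relation:
x = 3: LHS = -2·3 = -6; -6 < 0 — holds

The claim holds here, so x = 3 is not a counterexample. (A counterexample exists elsewhere, e.g. x = 0.)

Answer: No, x = 3 is not a counterexample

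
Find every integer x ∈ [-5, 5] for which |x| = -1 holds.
An absolute value is never negative, so the left side is ≥ 0 for every x, while the right side is -1. Tightest case in [-5, 5] is x = 0:
x = 0: LHS = |0| = 0; 0 = -1 — FAILS
Hence LHS − RHS is never 0, i.e. the two sides are never equal, so the claimed relation (=) fails for every integer in [-5, 5].

Answer: None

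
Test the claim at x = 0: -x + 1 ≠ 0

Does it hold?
x = 0: LHS = -0 + 1 = 1; 1 ≠ 0 — holds

The relation is satisfied at x = 0.

Answer: Yes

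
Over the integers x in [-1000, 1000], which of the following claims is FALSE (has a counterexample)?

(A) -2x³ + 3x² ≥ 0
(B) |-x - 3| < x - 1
(A) x = 2: LHS = -2·2³ + 3·2² = -4; -4 ≥ 0 — FAILS
(B) x = 0: LHS = |-0 - 3| = |-3| = 3, RHS = 0 - 1 = -1; 3 < -1 — FAILS

Answer: Both A and B are false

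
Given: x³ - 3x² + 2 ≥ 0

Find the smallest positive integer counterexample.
Testing positive integers:
x = 1: LHS = 1³ - 3·1² + 2 = 0; 0 ≥ 0 — holds
x = 2: LHS = 2³ - 3·2² + 2 = -2; -2 ≥ 0 — FAILS  ← smallest positive counterexample

Answer: x = 2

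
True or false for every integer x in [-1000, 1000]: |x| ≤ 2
The claim fails at x = 3:
x = 3: LHS = |3| = 3; 3 ≤ 2 — FAILS

Because a single integer refutes it, the statement is false.

Answer: False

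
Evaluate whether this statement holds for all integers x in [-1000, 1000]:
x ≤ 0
The claim fails at x = 1:
x = 1: 1 ≤ 0 — FAILS

Because a single integer refutes it, the statement is false.

Answer: False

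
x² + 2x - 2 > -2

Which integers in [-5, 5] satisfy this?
Holds for: {-5, -4, -3, 1, 2, 3, 4, 5}
Fails for: {-2, -1, 0}

Answer: {-5, -4, -3, 1, 2, 3, 4, 5}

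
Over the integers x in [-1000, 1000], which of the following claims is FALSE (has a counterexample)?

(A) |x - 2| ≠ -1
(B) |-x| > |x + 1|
(A) An absolute value is never negative, so the left side is ≥ 0 for every x, while the right side is -1. Tightest case in [-1000, 1000] is x = 2:
x = 2: LHS = |2 - 2| = |0| = 0; 0 ≠ -1 — holds
Hence LHS − RHS is never 0, i.e. the two sides are never equal, so the relation holds for every integer in [-1000, 1000].

(B) x = 0: LHS = |-0| = |0| = 0, RHS = |0 + 1| = |1| = 1; 0 > 1 — FAILS

Only (B) has a counterexample.

Answer: B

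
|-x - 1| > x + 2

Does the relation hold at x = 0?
x = 0: LHS = |-0 - 1| = |-1| = 1, RHS = 0 + 2 = 2; 1 > 2 — FAILS

The relation fails at x = 0, so x = 0 is a counterexample.

Answer: No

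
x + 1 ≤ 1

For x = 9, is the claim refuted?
Substitute x = 9 into the relation:
x = 9: LHS = 9 + 1 = 10; 10 ≤ 1 — FAILS

Since the claim fails at x = 9, this value is a counterexample.

Answer: Yes, x = 9 is a counterexample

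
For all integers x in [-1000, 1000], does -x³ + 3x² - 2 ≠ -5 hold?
Track d = LHS − RHS over the integers in [-1000, 1000]. Equality would need d = 0, but d changes sign only between consecutive integers, jumping over 0:
x = 3: LHS = -3³ + 3·3² - 2 = -2; -2 ≠ -5 — holds  (d = 3)
x = 4: LHS = -4³ + 3·4² - 2 = -18; -18 ≠ -5 — holds  (d = -13)
Away from these crossings d keeps a constant sign, and checking every integer in [-1000, 1000] confirms d ≠ 0 throughout. Hence the two sides are never equal, so the relation holds for every integer in [-1000, 1000].

No counterexample exists.

Answer: True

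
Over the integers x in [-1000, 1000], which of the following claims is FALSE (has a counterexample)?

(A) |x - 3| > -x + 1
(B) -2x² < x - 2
(A) Over all integers in [-1000, 1000], LHS − RHS is smallest at x = 0, where it equals 2:
x = 0: LHS = |0 - 3| = |-3| = 3, RHS = -0 + 1 = 1; 3 > 1 — holds
At the ends of the range:
x = -1000: LHS = |(-1000) - 3| = |-1003| = 1003, RHS = -(-1000) + 1 = 1001; 1003 > 1001 — holds
x = 1000: LHS = |1000 - 3| = |997| = 997, RHS = -1000 + 1 = -999; 997 > -999 — holds
Hence LHS − RHS is never zero or negative, i.e. LHS > RHS throughout, so the relation holds for every integer in [-1000, 1000].

(B) x = 0: LHS = -2·0² = 0, RHS = 0 - 2 = -2; 0 < -2 — FAILS

Only (B) has a counterexample.

Answer: B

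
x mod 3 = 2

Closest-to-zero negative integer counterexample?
Testing negative integers from -1 downward:
x = -1: LHS = (-1) mod 3 = 2; 2 = 2 — holds
x = -2: LHS = (-2) mod 3 = 1; 1 = 2 — FAILS  ← closest negative counterexample to 0

Answer: x = -2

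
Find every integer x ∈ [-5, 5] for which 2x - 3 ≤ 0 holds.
Holds for: {-5, -4, -3, -2, -1, 0, 1}
Fails for: {2, 3, 4, 5}

Answer: {-5, -4, -3, -2, -1, 0, 1}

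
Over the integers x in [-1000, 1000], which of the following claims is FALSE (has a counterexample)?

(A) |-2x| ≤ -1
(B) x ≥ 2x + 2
(A) x = 0: LHS = |-2·0| = |0| = 0; 0 ≤ -1 — FAILS
(B) x = 0: RHS = 2·0 + 2 = 2; 0 ≥ 2 — FAILS

Answer: Both A and B are false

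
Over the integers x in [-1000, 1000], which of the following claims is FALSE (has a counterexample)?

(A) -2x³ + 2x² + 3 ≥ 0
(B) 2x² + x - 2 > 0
(A) x = 2: LHS = -2·2³ + 2·2² + 3 = -5; -5 ≥ 0 — FAILS
(B) x = 0: LHS = 2·0² + 0 - 2 = -2; -2 > 0 — FAILS

Answer: Both A and B are false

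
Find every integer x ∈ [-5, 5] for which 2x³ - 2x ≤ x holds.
Holds for: {-5, -4, -3, -2, 0, 1}
Fails for: {-1, 2, 3, 4, 5}

Answer: {-5, -4, -3, -2, 0, 1}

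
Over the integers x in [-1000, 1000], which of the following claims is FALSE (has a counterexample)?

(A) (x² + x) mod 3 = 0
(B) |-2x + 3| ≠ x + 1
(A) x = 1: LHS = (1² + 1) mod 3 = 2 mod 3 = 2; 2 = 0 — FAILS
(B) x = 4: LHS = |-2·4 + 3| = |-5| = 5, RHS = 4 + 1 = 5; 5 ≠ 5 — FAILS

Answer: Both A and B are false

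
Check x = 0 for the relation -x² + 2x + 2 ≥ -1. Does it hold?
x = 0: LHS = -0² + 2·0 + 2 = 2; 2 ≥ -1 — holds

The relation is satisfied at x = 0.

Answer: Yes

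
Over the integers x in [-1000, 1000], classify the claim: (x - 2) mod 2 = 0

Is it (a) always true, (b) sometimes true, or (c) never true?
Holds at x = 0: LHS = (0 - 2) mod 2 = (-2) mod 2 = 0; 0 = 0 — holds
Fails at x = 1: LHS = (1 - 2) mod 2 = (-1) mod 2 = 1; 1 = 0 — FAILS
It is satisfied by some integers in the range but not all.

Answer: Sometimes true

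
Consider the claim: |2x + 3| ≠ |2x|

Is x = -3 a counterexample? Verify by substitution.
Substitute x = -3 into the relation:
x = -3: LHS = |2·(-3) + 3| = |-3| = 3, RHS = |2·(-3)| = |-6| = 6; 3 ≠ 6 — holds

The relation holds at x = -3, so it is not a counterexample.

Answer: No, x = -3 is not a counterexample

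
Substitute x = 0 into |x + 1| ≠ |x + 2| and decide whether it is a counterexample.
Substitute x = 0 into the relation:
x = 0: LHS = |0 + 1| = |1| = 1, RHS = |0 + 2| = |2| = 2; 1 ≠ 2 — holds

The relation holds at x = 0, so it is not a counterexample.

Answer: No, x = 0 is not a counterexample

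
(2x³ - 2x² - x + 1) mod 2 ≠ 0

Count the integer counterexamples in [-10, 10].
Counterexamples in [-10, 10]: {-9, -7, -5, -3, -1, 1, 3, 5, 7, 9}.

Counting them gives 10 values.

Answer: 10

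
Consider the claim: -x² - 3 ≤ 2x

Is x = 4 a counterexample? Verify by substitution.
Substitute x = 4 into the relation:
x = 4: LHS = -4² - 3 = -19, RHS = 2·4 = 8; -19 ≤ 8 — holds

The relation holds at x = 4, so it is not a counterexample.

Answer: No, x = 4 is not a counterexample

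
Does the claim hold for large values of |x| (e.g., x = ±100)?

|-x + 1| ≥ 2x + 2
x = 100: LHS = |-100 + 1| = |-99| = 99, RHS = 2·100 + 2 = 202; 99 ≥ 202 — FAILS
x = -100: LHS = |-(-100) + 1| = |101| = 101, RHS = 2·(-100) + 2 = -198; 101 ≥ -198 — holds

Answer: Partially: fails for x = 100, holds for x = -100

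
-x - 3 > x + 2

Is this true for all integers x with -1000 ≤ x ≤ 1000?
The claim fails at x = 0:
x = 0: LHS = -0 - 3 = -3, RHS = 0 + 2 = 2; -3 > 2 — FAILS

Because a single integer refutes it, the statement is false.

Answer: False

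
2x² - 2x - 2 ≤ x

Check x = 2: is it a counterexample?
Substitute x = 2 into the relation:
x = 2: LHS = 2·2² - 2·2 - 2 = 2; 2 ≤ 2 — holds

The claim holds here, so x = 2 is not a counterexample. (A counterexample exists elsewhere, e.g. x = -1.)

Answer: No, x = 2 is not a counterexample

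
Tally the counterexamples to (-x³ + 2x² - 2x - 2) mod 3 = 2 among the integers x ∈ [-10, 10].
Counterexamples in [-10, 10]: {-10, -9, -8, -7, -6, -5, -4, -3, -2, -1, 0, 1, 2, 3, 4, 5, 6, 7, 8, 9, 10}.

Counting them gives 21 values.

Answer: 21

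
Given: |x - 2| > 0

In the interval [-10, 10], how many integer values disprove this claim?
Counterexamples in [-10, 10]: {2}.

Counting them gives 1 values.

Answer: 1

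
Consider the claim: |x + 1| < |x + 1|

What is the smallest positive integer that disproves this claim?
Testing positive integers:
x = 1: LHS = |1 + 1| = |2| = 2, RHS = |1 + 1| = |2| = 2; 2 < 2 — FAILS  ← smallest positive counterexample

Answer: x = 1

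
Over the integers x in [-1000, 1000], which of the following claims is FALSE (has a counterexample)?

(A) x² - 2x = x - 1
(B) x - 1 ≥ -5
(A) x = 0: LHS = 0² - 2·0 = 0, RHS = 0 - 1 = -1; 0 = -1 — FAILS
(B) x = -5: LHS = (-5) - 1 = -6; -6 ≥ -5 — FAILS

Answer: Both A and B are false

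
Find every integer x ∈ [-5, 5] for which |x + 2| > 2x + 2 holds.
Holds for: {-5, -4, -3, -2, -1}
Fails for: {0, 1, 2, 3, 4, 5}

Answer: {-5, -4, -3, -2, -1}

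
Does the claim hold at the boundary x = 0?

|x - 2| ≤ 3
x = 0: LHS = |0 - 2| = |-2| = 2; 2 ≤ 3 — holds

The relation is satisfied at x = 0.

Answer: Yes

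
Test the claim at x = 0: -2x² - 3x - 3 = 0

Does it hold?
x = 0: LHS = -2·0² - 3·0 - 3 = -3; -3 = 0 — FAILS

The relation fails at x = 0, so x = 0 is a counterexample.

Answer: No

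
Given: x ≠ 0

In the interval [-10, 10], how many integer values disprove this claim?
Counterexamples in [-10, 10]: {0}.

Counting them gives 1 values.

Answer: 1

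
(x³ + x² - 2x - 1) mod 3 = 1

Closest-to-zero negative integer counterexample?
Testing negative integers from -1 downward:
x = -1: LHS = ((-1)³ + (-1)² - 2·(-1) - 1) mod 3 = 1 mod 3 = 1; 1 = 1 — holds
x = -2: LHS = ((-2)³ + (-2)² - 2·(-2) - 1) mod 3 = (-1) mod 3 = 2; 2 = 1 — FAILS  ← closest negative counterexample to 0

Answer: x = -2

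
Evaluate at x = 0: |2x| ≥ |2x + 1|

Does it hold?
x = 0: LHS = |2·0| = |0| = 0, RHS = |2·0 + 1| = |1| = 1; 0 ≥ 1 — FAILS

The relation fails at x = 0, so x = 0 is a counterexample.

Answer: No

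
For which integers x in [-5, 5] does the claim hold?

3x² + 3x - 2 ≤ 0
Holds for: {-1, 0}
Fails for: {-5, -4, -3, -2, 1, 2, 3, 4, 5}

Answer: {-1, 0}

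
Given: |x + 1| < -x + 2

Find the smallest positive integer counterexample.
Testing positive integers:
x = 1: LHS = |1 + 1| = |2| = 2, RHS = -1 + 2 = 1; 2 < 1 — FAILS  ← smallest positive counterexample

Answer: x = 1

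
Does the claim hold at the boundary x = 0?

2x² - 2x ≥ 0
x = 0: LHS = 2·0² - 2·0 = 0; 0 ≥ 0 — holds

The relation is satisfied at x = 0.

Answer: Yes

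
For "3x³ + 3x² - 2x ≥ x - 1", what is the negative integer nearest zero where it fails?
Testing negative integers from -1 downward:
x = -1: LHS = 3·(-1)³ + 3·(-1)² - 2·(-1) = 2, RHS = (-1) - 1 = -2; 2 ≥ -2 — holds
x = -2: LHS = 3·(-2)³ + 3·(-2)² - 2·(-2) = -8, RHS = (-2) - 1 = -3; -8 ≥ -3 — FAILS  ← closest negative counterexample to 0

Answer: x = -2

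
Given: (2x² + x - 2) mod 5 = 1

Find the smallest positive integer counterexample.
Testing positive integers:
x = 1: LHS = (2·1² + 1 - 2) mod 5 = 1 mod 5 = 1; 1 = 1 — holds
x = 2: LHS = (2·2² + 2 - 2) mod 5 = 8 mod 5 = 3; 3 = 1 — FAILS  ← smallest positive counterexample

Answer: x = 2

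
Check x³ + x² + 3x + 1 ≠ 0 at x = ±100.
x = 100: LHS = 100³ + 100² + 3·100 + 1 = 1010301; 1010301 ≠ 0 — holds
x = -100: LHS = (-100)³ + (-100)² + 3·(-100) + 1 = -990299; -990299 ≠ 0 — holds

Answer: Yes, holds for both x = 100 and x = -100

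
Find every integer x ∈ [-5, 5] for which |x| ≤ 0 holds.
Holds for: {0}
Fails for: {-5, -4, -3, -2, -1, 1, 2, 3, 4, 5}

Answer: {0}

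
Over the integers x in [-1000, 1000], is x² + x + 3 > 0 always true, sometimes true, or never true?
Over all integers in [-1000, 1000], LHS − RHS is smallest at x = 0, where it equals 3:
x = 0: LHS = 0² + 0 + 3 = 3; 3 > 0 — holds
At the ends of the range:
x = -1000: LHS = (-1000)² + (-1000) + 3 = 999003; 999003 > 0 — holds
x = 1000: LHS = 1000² + 1000 + 3 = 1001003; 1001003 > 0 — holds
Hence LHS − RHS is never zero or negative, i.e. LHS > RHS throughout, so the relation holds for every integer in [-1000, 1000].

No counterexample exists.

Answer: Always true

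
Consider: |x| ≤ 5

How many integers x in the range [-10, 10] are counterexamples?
Counterexamples in [-10, 10]: {-10, -9, -8, -7, -6, 6, 7, 8, 9, 10}.

Counting them gives 10 values.

Answer: 10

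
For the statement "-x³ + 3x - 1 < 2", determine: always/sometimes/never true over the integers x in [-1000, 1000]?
Holds at x = 0: LHS = -0³ + 3·0 - 1 = -1; -1 < 2 — holds
Fails at x = -3: LHS = -(-3)³ + 3·(-3) - 1 = 17; 17 < 2 — FAILS
It is satisfied by some integers in the range but not all.

Answer: Sometimes true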